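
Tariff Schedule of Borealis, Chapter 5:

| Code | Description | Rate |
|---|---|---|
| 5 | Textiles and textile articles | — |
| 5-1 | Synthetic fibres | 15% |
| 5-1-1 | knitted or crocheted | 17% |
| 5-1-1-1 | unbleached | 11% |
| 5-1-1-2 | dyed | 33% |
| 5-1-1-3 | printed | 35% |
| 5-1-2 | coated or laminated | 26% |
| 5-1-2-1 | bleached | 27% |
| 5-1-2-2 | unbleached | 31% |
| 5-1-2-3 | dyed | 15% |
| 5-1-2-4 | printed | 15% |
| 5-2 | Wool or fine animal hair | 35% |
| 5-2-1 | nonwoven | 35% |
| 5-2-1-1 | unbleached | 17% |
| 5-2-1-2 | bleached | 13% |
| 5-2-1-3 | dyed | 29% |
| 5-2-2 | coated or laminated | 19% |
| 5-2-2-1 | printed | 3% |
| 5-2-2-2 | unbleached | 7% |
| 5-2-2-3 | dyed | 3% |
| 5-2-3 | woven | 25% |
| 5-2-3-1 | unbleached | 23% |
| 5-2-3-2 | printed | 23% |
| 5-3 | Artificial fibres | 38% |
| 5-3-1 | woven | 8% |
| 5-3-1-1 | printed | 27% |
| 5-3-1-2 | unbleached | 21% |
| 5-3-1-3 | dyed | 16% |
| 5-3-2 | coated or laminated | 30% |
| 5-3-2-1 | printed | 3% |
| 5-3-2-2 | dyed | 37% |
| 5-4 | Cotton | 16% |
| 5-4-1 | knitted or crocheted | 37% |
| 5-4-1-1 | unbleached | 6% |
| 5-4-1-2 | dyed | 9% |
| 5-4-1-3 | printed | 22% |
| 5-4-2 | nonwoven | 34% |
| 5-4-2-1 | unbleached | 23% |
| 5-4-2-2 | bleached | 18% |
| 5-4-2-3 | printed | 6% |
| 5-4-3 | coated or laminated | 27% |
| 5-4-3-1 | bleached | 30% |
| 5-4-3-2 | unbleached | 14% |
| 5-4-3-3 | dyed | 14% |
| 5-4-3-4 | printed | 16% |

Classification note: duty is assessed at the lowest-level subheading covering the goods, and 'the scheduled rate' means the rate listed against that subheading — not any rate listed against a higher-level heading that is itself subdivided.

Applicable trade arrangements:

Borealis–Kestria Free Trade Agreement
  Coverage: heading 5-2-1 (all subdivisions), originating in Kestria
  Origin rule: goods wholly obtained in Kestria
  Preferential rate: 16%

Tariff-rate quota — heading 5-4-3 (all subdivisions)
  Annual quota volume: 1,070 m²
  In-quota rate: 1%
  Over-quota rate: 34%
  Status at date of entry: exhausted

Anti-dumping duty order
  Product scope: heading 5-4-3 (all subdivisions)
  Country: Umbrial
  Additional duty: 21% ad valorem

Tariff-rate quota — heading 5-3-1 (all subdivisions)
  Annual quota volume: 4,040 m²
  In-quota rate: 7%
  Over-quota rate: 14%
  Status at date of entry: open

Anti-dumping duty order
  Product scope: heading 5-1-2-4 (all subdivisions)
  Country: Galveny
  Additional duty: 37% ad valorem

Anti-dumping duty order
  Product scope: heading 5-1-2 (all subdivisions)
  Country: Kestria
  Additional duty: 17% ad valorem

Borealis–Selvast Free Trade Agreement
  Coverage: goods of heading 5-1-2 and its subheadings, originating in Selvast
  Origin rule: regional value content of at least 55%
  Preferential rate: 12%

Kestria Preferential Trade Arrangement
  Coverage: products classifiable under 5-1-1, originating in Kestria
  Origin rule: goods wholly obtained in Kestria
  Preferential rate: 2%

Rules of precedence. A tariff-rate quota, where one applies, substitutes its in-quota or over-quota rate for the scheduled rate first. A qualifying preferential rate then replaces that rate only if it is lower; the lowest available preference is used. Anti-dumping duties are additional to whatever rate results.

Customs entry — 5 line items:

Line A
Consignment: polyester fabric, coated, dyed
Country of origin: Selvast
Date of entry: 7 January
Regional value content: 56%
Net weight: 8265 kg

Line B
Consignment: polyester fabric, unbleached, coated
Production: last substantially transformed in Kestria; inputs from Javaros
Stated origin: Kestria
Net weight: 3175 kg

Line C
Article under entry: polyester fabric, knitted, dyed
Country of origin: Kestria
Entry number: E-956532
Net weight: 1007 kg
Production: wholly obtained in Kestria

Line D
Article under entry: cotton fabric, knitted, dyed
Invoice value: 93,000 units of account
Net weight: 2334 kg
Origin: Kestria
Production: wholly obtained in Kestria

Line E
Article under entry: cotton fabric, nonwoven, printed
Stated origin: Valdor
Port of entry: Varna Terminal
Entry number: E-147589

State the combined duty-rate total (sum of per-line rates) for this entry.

Line A: polyester → 5-1; coated → 5-1-2; dyed → 5-1-2-3. Scheduled 15%. Selvast agreement on 5-1-2: RVC ≥ 55% → 12% available; preferential 12%. → 12%.
Line B: polyester → 5-1; coated → 5-1-2; unbleached → 5-1-2-2. Scheduled 31%. Kestria agreement on 5-2-1: 5-1-2-2 not covered; Kestria agreement on 5-1-1: 5-1-2-2 not covered; anti-dumping (Kestria, 5-1-2): +17%; total 31% + 17% = 48%. → 48%.
Line C: polyester → 5-1; knitted → 5-1-1; dyed → 5-1-1-2. Scheduled 33%. Kestria agreement on 5-2-1: 5-1-1-2 not covered; Kestria agreement on 5-1-1: wholly obtained → 2% available; preferential 2%. → 2%.
Line D: cotton → 5-4; knitted → 5-4-1; dyed → 5-4-1-2. Scheduled 9%. Kestria agreement on 5-2-1: 5-4-1-2 not covered; Kestria agreement on 5-1-1: 5-4-1-2 not covered. → 9%.
Line E: cotton → 5-4; nonwoven → 5-4-2; printed → 5-4-2-3. Scheduled 6%. No special measure applies. → 6%.
Sum: 12% + 48% + 2% + 9% + 6% = 77%.

77%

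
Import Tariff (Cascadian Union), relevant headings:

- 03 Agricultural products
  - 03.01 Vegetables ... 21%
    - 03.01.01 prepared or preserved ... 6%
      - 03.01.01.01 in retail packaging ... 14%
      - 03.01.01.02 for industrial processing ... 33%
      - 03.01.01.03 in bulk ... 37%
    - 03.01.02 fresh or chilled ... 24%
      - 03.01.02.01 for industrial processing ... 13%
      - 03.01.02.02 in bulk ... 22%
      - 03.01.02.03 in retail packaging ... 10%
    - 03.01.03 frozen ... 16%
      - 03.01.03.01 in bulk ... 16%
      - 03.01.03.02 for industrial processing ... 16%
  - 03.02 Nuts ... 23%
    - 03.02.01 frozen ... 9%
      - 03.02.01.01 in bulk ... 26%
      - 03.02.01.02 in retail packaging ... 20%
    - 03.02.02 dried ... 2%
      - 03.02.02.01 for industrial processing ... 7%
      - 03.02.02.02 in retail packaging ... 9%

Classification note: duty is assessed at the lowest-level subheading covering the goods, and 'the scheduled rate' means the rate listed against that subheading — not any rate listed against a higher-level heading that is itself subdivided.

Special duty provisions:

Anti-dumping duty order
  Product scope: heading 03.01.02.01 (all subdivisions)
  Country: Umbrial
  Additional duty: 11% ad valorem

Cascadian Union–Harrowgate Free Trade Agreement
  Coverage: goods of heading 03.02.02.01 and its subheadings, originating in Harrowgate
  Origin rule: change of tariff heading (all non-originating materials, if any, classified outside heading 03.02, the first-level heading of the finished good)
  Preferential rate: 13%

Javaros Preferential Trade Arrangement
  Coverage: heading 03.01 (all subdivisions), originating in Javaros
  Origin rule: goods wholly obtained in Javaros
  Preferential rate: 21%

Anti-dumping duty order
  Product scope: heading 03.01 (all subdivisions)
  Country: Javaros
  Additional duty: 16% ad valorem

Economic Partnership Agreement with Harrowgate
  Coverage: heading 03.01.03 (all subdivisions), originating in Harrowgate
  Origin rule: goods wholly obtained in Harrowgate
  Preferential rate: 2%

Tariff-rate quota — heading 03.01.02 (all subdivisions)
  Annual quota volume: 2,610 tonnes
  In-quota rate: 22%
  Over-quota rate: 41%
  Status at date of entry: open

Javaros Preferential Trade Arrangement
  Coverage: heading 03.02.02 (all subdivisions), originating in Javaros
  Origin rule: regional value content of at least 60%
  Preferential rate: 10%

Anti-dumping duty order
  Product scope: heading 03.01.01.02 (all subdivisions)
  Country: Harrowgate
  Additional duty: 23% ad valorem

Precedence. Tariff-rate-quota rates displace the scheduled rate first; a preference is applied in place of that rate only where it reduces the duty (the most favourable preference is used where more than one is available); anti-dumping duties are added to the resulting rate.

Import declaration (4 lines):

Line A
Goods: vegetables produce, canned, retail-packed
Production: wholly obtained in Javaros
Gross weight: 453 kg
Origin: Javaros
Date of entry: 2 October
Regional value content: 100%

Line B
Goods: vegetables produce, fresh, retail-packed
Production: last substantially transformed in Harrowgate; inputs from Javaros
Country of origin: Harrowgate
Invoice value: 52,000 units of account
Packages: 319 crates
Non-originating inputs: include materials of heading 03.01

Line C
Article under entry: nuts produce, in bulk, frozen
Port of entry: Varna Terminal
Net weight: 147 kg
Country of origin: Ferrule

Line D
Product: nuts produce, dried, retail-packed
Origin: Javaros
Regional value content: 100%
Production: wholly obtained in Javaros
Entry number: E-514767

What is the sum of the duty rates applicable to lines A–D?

Line A: vegetables → 03.01; canned → 03.01.01; retail-packed → 03.01.01.01. Scheduled 14%. Javaros agreement on 03.01: wholly obtained → 21% available; Javaros agreement on 03.02.02: 03.01.01.01 not covered; preference 21% not lower than 14% → no reduction; anti-dumping (Javaros, 03.01): +16%; total 14% + 16% = 30%. → 30%.
Line B: vegetables → 03.01; fresh → 03.01.02; retail-packed → 03.01.02.03. Scheduled 10%. quota on 03.01.02 open → in-quota 22%; Harrowgate agreement on 03.02.02.01: 03.01.02.03 not covered; Harrowgate agreement on 03.01.03: 03.01.02.03 not covered. → 22%.
Line C: nuts → 03.02; frozen → 03.02.01; in bulk → 03.02.01.01. Scheduled 26%. No special measure applies. → 26%.
Line D: nuts → 03.02; dried → 03.02.02; retail-packed → 03.02.02.02. Scheduled 9%. Javaros agreement on 03.01: 03.02.02.02 not covered; Javaros agreement on 03.02.02: RVC ≥ 60% → 10% available; preference 10% not lower than 9% → no reduction. → 9%.
Sum: 30% + 22% + 26% + 9% = 87%.

87%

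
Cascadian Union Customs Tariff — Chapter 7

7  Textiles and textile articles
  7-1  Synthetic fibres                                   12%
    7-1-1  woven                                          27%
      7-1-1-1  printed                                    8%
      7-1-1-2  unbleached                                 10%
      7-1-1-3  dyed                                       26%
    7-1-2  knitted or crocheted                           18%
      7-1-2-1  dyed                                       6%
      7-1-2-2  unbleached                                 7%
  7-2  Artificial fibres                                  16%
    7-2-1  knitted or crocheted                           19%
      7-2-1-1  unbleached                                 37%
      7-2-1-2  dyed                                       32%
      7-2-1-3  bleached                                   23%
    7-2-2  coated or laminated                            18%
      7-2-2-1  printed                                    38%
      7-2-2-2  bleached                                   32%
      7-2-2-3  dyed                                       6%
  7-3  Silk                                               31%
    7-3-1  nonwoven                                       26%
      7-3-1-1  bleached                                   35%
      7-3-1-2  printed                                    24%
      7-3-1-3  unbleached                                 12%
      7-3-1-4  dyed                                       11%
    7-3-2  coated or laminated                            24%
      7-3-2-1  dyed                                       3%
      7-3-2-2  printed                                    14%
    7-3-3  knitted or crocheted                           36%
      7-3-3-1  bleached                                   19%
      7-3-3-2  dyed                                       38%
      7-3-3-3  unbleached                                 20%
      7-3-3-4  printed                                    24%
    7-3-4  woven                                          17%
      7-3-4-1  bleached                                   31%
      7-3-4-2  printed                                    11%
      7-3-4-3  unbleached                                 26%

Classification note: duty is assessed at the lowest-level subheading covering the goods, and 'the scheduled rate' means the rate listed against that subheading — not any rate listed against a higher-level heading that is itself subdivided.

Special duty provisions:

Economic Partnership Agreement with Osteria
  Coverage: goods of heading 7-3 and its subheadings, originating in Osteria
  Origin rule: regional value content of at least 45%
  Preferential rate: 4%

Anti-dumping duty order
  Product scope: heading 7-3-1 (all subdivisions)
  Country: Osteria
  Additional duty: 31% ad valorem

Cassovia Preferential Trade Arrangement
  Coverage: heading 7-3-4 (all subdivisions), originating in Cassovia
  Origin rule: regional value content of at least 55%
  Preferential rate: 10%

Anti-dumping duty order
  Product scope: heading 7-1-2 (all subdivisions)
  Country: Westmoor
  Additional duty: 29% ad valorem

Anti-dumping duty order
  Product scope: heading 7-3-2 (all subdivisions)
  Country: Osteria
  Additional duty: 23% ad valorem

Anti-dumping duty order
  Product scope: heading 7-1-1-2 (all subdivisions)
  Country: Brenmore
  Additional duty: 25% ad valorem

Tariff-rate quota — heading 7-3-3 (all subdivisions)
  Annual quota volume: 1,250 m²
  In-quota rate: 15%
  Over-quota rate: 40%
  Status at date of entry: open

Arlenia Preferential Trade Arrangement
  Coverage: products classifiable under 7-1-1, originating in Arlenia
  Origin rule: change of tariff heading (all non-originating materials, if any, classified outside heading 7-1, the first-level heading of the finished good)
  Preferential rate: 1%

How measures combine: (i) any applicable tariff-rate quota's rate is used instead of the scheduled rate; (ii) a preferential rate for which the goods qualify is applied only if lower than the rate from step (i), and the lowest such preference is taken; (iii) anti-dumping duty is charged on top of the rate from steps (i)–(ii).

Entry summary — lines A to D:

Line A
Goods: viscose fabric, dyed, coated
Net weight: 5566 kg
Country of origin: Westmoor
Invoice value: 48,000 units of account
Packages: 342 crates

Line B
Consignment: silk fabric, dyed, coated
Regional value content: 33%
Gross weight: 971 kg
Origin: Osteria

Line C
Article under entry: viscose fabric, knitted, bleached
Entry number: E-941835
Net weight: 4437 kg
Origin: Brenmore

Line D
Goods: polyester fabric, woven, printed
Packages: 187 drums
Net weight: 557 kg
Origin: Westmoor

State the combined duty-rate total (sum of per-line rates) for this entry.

Line A: viscose → 7-2; coated → 7-2-2; dyed → 7-2-2-3. Scheduled 6%. No special measure applies. → 6%.
Line B: silk → 7-3; coated → 7-3-2; dyed → 7-3-2-1. Scheduled 3%. Osteria agreement on 7-3: RVC < 45%; anti-dumping (Osteria, 7-3-2): +23%; total 3% + 23% = 26%. → 26%.
Line C: viscose → 7-2; knitted → 7-2-1; bleached → 7-2-1-3. Scheduled 23%. No special measure applies. → 23%.
Line D: polyester → 7-1; woven → 7-1-1; printed → 7-1-1-1. Scheduled 8%. No special measure applies. → 8%.
Sum: 6% + 26% + 23% + 8% = 63%.

63%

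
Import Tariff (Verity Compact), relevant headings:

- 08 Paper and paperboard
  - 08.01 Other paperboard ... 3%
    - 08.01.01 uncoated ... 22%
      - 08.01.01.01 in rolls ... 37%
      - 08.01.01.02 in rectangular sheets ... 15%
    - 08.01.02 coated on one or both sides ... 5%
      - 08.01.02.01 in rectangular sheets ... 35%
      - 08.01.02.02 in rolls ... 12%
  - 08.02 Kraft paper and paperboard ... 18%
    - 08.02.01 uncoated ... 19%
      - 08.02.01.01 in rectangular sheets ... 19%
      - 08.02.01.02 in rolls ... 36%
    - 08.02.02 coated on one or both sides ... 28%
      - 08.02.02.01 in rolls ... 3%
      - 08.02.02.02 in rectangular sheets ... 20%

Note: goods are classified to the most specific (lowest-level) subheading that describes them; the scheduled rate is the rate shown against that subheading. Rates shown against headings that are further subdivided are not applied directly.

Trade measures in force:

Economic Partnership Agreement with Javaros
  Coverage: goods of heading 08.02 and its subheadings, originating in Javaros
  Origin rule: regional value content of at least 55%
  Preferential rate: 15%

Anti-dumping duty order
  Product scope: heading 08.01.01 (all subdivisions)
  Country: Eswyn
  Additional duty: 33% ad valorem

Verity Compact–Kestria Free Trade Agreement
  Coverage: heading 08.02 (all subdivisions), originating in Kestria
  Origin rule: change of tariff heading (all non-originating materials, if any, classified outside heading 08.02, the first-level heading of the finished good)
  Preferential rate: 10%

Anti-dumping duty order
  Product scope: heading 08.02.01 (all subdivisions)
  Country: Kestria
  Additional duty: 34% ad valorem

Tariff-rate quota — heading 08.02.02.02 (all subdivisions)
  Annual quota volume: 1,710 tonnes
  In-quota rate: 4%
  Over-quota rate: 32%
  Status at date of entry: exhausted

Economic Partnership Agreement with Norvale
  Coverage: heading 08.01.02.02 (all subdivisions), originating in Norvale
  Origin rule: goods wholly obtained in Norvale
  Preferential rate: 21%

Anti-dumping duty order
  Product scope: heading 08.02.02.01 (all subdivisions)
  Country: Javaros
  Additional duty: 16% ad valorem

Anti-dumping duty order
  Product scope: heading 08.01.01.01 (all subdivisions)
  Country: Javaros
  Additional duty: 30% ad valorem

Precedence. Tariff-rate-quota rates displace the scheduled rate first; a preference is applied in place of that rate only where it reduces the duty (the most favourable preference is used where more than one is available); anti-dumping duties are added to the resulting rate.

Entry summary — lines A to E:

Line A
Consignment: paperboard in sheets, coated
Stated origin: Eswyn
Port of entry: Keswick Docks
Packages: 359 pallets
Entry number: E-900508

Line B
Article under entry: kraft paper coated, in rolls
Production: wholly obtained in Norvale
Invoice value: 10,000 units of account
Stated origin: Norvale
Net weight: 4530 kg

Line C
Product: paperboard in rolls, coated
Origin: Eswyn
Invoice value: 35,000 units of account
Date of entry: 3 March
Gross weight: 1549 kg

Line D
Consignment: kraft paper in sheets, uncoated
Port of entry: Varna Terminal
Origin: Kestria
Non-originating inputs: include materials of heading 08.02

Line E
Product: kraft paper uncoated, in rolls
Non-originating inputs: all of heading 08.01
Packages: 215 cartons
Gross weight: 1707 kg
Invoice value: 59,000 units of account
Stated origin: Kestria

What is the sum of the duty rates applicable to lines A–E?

Line A: paperboard → 08.01; coated → 08.01.02; in sheets → 08.01.02.01. Scheduled 35%. No special measure applies. → 35%.
Line B: kraft paper → 08.02; coated → 08.02.02; in rolls → 08.02.02.01. Scheduled 3%. Norvale agreement on 08.01.02.02: 08.02.02.01 not covered. → 3%.
Line C: paperboard → 08.01; coated → 08.01.02; in rolls → 08.01.02.02. Scheduled 12%. No special measure applies. → 12%.
Line D: kraft paper → 08.02; uncoated → 08.02.01; in sheets → 08.02.01.01. Scheduled 19%. Kestria agreement on 08.02: CTH not met; anti-dumping (Kestria, 08.02.01): +34%; total 19% + 34% = 53%. → 53%.
Line E: kraft paper → 08.02; uncoated → 08.02.01; in rolls → 08.02.01.02. Scheduled 36%. Kestria agreement on 08.02: CTH met → 10% available; preferential 10%; anti-dumping (Kestria, 08.02.01): +34%; total 10% + 34% = 44%. → 44%.
Sum: 35% + 3% + 12% + 53% + 44% = 147%.

147%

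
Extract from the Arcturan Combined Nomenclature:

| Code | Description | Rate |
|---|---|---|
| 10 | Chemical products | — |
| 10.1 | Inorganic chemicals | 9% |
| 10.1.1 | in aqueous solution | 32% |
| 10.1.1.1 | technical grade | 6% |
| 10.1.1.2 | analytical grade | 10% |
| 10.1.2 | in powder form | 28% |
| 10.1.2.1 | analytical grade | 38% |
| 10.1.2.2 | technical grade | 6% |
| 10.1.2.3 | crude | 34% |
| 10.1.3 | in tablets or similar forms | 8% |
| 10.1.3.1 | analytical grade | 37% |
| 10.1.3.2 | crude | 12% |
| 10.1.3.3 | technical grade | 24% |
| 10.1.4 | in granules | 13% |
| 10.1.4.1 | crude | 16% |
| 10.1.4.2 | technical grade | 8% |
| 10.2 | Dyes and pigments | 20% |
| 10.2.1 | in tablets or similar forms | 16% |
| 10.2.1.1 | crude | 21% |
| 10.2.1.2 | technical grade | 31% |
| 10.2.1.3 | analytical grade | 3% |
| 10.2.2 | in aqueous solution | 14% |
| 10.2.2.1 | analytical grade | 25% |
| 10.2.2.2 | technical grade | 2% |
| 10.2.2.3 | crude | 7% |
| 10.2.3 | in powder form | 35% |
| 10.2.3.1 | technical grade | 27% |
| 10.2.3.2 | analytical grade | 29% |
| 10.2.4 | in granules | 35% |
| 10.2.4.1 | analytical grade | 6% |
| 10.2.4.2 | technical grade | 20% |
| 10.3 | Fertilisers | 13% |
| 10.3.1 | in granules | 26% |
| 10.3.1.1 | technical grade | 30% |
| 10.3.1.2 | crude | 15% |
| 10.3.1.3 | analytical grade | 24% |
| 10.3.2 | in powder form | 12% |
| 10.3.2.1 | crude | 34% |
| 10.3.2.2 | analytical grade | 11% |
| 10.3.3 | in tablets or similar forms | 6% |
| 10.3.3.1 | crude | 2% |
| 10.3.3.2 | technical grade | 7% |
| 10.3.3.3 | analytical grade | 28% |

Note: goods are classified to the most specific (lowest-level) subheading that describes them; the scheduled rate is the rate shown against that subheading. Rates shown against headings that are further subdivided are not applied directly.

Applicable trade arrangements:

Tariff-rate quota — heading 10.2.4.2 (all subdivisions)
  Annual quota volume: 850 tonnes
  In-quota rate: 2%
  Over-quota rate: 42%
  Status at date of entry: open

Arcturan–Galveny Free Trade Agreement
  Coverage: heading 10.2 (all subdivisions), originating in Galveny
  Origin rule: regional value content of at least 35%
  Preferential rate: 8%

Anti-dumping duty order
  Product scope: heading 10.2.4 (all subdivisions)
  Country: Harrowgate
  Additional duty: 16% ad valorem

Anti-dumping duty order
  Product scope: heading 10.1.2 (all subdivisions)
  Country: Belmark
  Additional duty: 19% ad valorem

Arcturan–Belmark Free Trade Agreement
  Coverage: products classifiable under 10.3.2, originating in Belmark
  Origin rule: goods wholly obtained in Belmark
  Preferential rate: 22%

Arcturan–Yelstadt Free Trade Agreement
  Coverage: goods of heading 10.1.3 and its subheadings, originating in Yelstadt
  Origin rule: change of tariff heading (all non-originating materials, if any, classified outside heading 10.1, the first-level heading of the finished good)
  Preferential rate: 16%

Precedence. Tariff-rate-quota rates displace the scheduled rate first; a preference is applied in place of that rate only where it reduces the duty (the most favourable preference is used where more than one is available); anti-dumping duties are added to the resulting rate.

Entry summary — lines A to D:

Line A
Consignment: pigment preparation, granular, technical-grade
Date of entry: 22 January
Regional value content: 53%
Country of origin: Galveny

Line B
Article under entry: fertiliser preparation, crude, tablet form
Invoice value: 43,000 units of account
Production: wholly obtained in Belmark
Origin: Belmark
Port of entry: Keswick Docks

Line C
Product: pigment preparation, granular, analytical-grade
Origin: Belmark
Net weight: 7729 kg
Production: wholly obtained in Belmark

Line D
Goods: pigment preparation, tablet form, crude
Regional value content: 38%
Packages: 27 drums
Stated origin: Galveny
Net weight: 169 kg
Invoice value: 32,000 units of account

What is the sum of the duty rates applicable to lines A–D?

Line A: pigment → 10.2; granular → 10.2.4; technical-grade → 10.2.4.2. Scheduled 20%. quota on 10.2.4.2 open → in-quota 2%; Galveny agreement on 10.2: RVC ≥ 35% → 8% available; preference 8% not lower than 2% → no reduction. → 2%.
Line B: fertiliser → 10.3; tablet form → 10.3.3; crude → 10.3.3.1. Scheduled 2%. Belmark agreement on 10.3.2: 10.3.3.1 not covered. → 2%.
Line C: pigment → 10.2; granular → 10.2.4; analytical-grade → 10.2.4.1. Scheduled 6%. Belmark agreement on 10.3.2: 10.2.4.1 not covered. → 6%.
Line D: pigment → 10.2; tablet form → 10.2.1; crude → 10.2.1.1. Scheduled 21%. Galveny agreement on 10.2: RVC ≥ 35% → 8% available; preferential 8%. → 8%.
Sum: 2% + 2% + 6% + 8% = 18%.

18%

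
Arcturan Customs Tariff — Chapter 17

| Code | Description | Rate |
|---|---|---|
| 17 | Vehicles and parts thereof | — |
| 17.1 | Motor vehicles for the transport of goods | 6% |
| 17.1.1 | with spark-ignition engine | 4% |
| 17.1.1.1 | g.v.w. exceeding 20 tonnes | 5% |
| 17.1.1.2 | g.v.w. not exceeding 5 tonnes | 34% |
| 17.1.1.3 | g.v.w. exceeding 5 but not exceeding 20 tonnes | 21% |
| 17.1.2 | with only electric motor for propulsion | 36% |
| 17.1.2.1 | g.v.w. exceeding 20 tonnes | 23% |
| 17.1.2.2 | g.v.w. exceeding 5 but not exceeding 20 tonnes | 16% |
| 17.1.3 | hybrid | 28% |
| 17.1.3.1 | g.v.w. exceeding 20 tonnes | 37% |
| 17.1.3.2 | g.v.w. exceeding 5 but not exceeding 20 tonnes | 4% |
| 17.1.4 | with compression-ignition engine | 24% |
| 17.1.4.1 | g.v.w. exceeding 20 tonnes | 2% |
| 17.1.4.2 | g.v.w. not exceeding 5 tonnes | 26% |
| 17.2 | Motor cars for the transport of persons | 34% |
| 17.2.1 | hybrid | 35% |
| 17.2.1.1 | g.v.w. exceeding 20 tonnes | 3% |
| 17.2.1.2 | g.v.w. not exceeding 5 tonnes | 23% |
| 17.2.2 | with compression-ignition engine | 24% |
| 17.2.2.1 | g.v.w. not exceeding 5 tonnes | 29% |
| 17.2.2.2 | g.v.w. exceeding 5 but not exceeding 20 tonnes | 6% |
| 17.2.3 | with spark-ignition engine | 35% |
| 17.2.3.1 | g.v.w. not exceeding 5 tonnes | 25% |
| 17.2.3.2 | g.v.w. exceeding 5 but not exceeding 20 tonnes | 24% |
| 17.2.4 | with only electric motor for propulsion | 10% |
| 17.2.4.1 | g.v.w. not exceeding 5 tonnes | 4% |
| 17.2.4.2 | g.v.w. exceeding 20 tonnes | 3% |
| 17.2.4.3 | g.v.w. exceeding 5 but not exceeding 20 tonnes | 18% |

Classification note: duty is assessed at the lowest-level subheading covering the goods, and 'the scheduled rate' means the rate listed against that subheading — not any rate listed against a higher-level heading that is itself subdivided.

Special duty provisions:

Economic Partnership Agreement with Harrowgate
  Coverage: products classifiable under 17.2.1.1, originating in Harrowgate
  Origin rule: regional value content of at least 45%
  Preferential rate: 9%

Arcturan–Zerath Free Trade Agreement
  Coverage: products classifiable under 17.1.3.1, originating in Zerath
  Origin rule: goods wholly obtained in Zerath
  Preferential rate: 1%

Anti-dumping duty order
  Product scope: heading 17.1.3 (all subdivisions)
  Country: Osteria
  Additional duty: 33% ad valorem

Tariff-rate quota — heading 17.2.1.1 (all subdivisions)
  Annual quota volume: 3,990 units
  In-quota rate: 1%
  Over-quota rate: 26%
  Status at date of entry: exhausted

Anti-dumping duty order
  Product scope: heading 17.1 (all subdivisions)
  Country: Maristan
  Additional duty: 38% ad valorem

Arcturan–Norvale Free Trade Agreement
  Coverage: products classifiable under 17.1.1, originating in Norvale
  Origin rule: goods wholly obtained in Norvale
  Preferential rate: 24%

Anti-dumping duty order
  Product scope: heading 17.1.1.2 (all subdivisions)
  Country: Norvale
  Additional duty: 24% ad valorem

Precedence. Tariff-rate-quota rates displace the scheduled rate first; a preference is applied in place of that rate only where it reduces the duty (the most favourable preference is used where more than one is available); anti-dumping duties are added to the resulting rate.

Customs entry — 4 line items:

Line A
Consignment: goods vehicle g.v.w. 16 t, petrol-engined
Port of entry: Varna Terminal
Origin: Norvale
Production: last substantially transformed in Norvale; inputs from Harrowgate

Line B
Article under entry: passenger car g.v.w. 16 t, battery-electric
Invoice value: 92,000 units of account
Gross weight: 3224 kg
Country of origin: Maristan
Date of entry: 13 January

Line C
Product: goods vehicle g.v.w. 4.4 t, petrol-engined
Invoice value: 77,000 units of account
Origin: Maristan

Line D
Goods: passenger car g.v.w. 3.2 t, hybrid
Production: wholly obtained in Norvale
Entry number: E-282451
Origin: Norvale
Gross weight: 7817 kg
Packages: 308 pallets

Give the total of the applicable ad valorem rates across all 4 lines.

134%

Line A: goods vehicle → 17.1; petrol-engined → 17.1.1; g.v.w. 16 t → 17.1.1.3. Scheduled 21%. Norvale agreement on 17.1.1: not wholly obtained. → 21%.
Line B: passenger car → 17.2; battery-electric → 17.2.4; g.v.w. 16 t → 17.2.4.3. Scheduled 18%. No special measure applies. → 18%.
Line C: goods vehicle → 17.1; petrol-engined → 17.1.1; g.v.w. 4.4 t → 17.1.1.2. Scheduled 34%. anti-dumping (Maristan, 17.1): +38%; total 34% + 38% = 72%. → 72%.
Line D: passenger car → 17.2; hybrid → 17.2.1; g.v.w. 3.2 t → 17.2.1.2. Scheduled 23%. Norvale agreement on 17.1.1: 17.2.1.2 not covered. → 23%.
Sum: 21% + 18% + 72% + 23% = 134%.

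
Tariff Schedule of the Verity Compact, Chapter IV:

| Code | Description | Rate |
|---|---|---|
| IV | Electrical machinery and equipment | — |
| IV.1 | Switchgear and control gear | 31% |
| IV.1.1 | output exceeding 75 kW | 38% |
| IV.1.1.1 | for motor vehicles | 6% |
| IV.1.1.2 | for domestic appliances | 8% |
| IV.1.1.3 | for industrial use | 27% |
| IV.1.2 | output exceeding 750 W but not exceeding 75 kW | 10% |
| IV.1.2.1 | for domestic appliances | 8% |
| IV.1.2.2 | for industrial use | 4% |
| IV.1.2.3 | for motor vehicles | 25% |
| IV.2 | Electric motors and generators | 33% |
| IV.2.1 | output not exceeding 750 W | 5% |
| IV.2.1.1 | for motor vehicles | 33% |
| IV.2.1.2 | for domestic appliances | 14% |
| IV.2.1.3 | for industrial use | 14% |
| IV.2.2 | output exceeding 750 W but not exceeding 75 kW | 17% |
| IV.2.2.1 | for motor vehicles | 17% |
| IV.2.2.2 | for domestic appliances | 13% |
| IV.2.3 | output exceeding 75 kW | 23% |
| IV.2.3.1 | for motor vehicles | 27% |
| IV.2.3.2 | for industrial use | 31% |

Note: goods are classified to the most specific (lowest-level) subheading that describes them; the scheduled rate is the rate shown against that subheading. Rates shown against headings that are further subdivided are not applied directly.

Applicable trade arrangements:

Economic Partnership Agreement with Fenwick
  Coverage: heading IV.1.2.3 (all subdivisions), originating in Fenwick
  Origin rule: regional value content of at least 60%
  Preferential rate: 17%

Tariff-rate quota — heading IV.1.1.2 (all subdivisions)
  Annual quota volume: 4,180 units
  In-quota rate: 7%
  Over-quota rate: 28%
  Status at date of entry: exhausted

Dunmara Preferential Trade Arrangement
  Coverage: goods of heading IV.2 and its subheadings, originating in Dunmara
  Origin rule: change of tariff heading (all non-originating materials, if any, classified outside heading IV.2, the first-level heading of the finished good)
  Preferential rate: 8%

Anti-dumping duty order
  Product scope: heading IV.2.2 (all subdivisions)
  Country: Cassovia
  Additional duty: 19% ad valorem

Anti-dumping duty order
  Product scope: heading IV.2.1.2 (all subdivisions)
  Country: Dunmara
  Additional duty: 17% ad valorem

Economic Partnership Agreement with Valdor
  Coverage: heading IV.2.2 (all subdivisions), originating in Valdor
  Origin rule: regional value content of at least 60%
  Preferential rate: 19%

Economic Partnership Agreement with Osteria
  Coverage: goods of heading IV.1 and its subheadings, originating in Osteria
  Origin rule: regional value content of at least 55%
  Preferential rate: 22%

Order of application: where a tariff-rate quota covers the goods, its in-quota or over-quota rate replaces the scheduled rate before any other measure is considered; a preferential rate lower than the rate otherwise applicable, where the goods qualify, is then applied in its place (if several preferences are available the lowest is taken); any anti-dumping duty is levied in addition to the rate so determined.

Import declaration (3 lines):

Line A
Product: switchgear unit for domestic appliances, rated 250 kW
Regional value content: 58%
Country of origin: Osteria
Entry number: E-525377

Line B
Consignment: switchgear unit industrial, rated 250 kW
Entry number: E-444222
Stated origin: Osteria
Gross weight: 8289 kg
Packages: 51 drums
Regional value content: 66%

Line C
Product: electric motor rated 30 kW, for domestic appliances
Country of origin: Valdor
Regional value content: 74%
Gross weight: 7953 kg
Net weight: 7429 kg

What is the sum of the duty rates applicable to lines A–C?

57%

Line A: switchgear unit → IV.1; rated 250 kW → IV.1.1; for domestic appliances → IV.1.1.2. Scheduled 8%. quota on IV.1.1.2 exhausted → over-quota 28%; Osteria agreement on IV.1: RVC ≥ 55% → 22% available; preferential 22%. → 22%.
Line B: switchgear unit → IV.1; rated 250 kW → IV.1.1; industrial → IV.1.1.3. Scheduled 27%. Osteria agreement on IV.1: RVC ≥ 55% → 22% available; preferential 22%. → 22%.
Line C: electric motor → IV.2; rated 30 kW → IV.2.2; for domestic appliances → IV.2.2.2. Scheduled 13%. Valdor agreement on IV.2.2: RVC ≥ 60% → 19% available; preference 19% not lower than 13% → no reduction. → 13%.
Sum: 22% + 22% + 13% = 57%.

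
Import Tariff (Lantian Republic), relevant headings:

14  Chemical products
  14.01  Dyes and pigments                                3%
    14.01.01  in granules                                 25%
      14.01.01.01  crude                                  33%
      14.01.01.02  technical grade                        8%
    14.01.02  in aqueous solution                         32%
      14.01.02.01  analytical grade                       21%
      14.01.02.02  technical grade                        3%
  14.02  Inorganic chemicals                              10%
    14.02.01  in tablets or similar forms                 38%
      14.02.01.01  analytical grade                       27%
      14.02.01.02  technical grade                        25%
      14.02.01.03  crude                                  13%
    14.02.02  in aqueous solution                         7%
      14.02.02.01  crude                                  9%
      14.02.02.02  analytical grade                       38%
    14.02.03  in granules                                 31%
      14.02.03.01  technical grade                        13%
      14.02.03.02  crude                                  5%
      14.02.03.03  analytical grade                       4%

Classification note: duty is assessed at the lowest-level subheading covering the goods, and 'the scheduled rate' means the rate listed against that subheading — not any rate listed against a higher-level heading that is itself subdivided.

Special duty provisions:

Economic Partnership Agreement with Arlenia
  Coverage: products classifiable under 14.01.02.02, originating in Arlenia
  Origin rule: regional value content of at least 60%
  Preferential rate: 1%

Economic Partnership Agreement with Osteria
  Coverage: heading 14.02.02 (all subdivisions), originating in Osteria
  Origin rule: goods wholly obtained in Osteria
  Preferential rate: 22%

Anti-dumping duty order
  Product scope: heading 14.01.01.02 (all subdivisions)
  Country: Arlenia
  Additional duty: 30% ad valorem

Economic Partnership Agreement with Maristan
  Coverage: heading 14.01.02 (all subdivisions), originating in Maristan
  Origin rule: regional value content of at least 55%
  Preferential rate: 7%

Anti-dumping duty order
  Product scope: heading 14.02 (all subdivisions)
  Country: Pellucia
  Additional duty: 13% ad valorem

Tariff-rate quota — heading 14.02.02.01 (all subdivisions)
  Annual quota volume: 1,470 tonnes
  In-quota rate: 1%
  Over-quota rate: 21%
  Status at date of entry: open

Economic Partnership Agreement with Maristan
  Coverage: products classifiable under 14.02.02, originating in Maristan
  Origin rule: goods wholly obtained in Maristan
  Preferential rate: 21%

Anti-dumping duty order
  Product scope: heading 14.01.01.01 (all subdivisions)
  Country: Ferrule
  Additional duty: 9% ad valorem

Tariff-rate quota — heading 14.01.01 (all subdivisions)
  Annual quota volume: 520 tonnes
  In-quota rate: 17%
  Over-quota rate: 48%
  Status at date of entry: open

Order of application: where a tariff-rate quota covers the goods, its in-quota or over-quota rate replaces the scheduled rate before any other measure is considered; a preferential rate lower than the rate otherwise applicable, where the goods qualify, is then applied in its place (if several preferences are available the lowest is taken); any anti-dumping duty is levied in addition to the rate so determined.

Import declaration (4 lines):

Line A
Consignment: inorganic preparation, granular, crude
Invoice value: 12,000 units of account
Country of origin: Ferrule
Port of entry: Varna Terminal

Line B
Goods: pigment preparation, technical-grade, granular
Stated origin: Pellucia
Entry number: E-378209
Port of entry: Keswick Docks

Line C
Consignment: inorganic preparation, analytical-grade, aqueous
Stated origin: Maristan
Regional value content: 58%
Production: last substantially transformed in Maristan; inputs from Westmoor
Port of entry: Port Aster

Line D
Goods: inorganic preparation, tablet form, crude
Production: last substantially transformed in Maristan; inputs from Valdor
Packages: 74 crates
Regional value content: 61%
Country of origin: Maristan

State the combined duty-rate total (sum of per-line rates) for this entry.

Line A: inorganic → 14.02; granular → 14.02.03; crude → 14.02.03.02. Scheduled 5%. No special measure applies. → 5%.
Line B: pigment → 14.01; granular → 14.01.01; technical-grade → 14.01.01.02. Scheduled 8%. quota on 14.01.01 open → in-quota 17%. → 17%.
Line C: inorganic → 14.02; aqueous → 14.02.02; analytical-grade → 14.02.02.02. Scheduled 38%. Maristan agreement on 14.01.02: 14.02.02.02 not covered; Maristan agreement on 14.02.02: not wholly obtained. → 38%.
Line D: inorganic → 14.02; tablet form → 14.02.01; crude → 14.02.01.03. Scheduled 13%. Maristan agreement on 14.01.02: 14.02.01.03 not covered; Maristan agreement on 14.02.02: 14.02.01.03 not covered. → 13%.
Sum: 5% + 17% + 38% + 13% = 73%.

73%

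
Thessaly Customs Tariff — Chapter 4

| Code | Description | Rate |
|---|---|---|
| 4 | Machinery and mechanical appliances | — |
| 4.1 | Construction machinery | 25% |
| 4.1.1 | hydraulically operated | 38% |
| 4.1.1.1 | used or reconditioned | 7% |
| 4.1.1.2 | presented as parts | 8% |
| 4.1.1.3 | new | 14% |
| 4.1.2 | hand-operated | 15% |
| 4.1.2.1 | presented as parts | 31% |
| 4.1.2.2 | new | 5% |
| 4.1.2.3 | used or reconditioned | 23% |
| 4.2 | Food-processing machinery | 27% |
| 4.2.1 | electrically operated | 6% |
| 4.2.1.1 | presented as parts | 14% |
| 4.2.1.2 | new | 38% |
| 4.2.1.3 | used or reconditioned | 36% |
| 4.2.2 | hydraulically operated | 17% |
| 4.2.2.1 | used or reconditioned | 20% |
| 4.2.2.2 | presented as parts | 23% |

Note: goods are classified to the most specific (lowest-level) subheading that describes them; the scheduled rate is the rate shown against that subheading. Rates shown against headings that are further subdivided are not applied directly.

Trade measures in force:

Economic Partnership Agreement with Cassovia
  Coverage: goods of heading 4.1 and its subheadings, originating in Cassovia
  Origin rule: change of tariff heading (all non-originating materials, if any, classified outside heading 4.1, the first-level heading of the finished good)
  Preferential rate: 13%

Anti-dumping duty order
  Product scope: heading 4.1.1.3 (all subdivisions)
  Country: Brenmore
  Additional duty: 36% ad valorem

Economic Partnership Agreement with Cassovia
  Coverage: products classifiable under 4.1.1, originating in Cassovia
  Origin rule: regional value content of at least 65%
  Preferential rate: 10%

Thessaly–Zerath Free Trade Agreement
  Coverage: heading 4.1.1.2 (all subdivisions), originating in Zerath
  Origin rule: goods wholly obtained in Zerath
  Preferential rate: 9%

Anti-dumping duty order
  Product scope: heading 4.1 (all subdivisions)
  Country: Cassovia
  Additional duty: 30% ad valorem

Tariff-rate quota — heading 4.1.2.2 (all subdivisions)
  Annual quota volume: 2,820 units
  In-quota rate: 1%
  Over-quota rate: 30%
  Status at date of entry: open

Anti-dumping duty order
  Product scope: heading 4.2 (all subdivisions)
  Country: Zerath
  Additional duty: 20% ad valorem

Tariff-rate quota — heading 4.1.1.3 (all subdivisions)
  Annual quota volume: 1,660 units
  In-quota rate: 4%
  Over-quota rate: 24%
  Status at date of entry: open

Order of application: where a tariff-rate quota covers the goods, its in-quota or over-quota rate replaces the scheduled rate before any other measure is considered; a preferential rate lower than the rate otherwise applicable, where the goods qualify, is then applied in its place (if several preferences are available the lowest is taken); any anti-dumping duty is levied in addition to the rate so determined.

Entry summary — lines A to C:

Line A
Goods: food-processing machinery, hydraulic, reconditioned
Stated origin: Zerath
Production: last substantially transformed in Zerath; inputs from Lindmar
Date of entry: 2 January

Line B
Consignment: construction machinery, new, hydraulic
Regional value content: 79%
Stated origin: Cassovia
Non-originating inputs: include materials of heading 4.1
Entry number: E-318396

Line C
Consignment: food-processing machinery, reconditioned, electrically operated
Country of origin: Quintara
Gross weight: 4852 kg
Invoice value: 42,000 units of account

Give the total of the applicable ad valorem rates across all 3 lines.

110%

Line A: food-processing → 4.2; hydraulic → 4.2.2; reconditioned → 4.2.2.1. Scheduled 20%. Zerath agreement on 4.1.1.2: 4.2.2.1 not covered; anti-dumping (Zerath, 4.2): +20%; total 20% + 20% = 40%. → 40%.
Line B: construction → 4.1; hydraulic → 4.1.1; new → 4.1.1.3. Scheduled 14%. quota on 4.1.1.3 open → in-quota 4%; Cassovia agreement on 4.1: CTH not met; Cassovia agreement on 4.1.1: RVC ≥ 65% → 10% available; preference 10% not lower than 4% → no reduction; anti-dumping (Cassovia, 4.1): +30%; total 4% + 30% = 34%. → 34%.
Line C: food-processing → 4.2; electrically operated → 4.2.1; reconditioned → 4.2.1.3. Scheduled 36%. No special measure applies. → 36%.
Sum: 40% + 34% + 36% = 110%.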